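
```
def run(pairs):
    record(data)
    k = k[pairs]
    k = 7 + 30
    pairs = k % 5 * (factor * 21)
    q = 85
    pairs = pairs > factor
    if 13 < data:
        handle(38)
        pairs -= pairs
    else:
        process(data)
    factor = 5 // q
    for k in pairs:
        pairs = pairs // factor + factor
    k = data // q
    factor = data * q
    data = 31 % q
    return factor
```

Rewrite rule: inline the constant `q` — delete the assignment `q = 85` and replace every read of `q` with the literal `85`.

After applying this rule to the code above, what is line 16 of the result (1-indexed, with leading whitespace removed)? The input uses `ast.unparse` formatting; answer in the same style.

factor = data * 85

Transformed code:
def run(pairs):
    record(data)
    k = k[pairs]
    k = 7 + 30
    pairs = k % 5 * (factor * 21)
    pairs = pairs > factor
    if 13 < data:
        handle(38)
        pairs -= pairs
    else:
        process(data)
    factor = 5 // 85
    for k in pairs:
        pairs = pairs // factor + factor
    k = data // 85
    factor = data * 85
    data = 31 % 85
    return factor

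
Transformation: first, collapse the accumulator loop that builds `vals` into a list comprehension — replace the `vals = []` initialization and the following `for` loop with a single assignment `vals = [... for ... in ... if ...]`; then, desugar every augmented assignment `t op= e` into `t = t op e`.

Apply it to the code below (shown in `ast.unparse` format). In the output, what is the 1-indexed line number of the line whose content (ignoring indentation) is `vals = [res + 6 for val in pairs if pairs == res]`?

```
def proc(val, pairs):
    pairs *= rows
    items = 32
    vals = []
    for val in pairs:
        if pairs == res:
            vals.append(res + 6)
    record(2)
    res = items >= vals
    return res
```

Transformed code:
def proc(val, pairs):
    pairs = pairs * rows
    items = 32
    vals = [res + 6 for val in pairs if pairs == res]
    record(2)
    res = items >= vals
    return res

4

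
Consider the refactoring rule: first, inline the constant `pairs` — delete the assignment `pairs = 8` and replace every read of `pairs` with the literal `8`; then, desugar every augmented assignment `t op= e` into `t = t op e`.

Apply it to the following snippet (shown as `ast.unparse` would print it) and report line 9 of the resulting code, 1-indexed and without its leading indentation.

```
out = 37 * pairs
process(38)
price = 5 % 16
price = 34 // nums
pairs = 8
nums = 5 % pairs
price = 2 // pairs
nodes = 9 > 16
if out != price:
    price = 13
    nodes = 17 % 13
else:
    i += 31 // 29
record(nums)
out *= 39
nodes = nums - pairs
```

Transformed code:
out = 37 * 8
process(38)
price = 5 % 16
price = 34 // nums
nums = 5 % 8
price = 2 // 8
nodes = 9 > 16
if out != price:
    price = 13
    nodes = 17 % 13
else:
    i = i + 31 // 29
record(nums)
out = out * 39
nodes = nums - 8

price = 13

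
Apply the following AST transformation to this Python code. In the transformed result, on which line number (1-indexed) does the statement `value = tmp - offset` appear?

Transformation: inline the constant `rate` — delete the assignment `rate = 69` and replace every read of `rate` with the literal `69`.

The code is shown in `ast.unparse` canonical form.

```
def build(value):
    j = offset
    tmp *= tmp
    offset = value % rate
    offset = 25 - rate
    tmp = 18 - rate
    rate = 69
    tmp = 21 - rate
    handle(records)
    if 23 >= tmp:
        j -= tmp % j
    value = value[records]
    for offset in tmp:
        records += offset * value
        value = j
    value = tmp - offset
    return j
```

Transformed code:
def build(value):
    j = offset
    tmp *= tmp
    offset = value % 69
    offset = 25 - 69
    tmp = 18 - 69
    tmp = 21 - 69
    handle(records)
    if 23 >= tmp:
        j -= tmp % j
    value = value[records]
    for offset in tmp:
        records += offset * value
        value = j
    value = tmp - offset
    return j

15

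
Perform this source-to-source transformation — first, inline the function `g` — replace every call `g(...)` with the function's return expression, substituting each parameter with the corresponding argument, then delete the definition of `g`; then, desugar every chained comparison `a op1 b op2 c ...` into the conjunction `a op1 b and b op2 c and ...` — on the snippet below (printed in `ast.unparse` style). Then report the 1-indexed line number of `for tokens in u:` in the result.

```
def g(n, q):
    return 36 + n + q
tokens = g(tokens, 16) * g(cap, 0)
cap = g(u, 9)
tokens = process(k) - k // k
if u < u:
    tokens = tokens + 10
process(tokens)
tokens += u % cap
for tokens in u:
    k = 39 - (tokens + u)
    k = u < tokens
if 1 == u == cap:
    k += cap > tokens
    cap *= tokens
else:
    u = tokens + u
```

8

Transformed code:
tokens = (36 + tokens + 16) * (36 + cap + 0)
cap = 36 + u + 9
tokens = process(k) - k // k
if u < u:
    tokens = tokens + 10
process(tokens)
tokens += u % cap
for tokens in u:
    k = 39 - (tokens + u)
    k = u < tokens
if 1 == u and u == cap:
    k += cap > tokens
    cap *= tokens
else:
    u = tokens + u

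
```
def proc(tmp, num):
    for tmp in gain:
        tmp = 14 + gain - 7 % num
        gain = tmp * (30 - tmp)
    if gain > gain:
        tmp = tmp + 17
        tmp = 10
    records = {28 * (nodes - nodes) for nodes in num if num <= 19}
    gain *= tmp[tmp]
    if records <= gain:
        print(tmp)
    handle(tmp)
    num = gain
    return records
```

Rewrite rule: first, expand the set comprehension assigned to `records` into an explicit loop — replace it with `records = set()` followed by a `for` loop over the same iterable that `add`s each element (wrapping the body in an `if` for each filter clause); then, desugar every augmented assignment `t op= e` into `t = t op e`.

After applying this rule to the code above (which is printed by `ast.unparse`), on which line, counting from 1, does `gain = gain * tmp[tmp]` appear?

Transformed code:
def proc(tmp, num):
    for tmp in gain:
        tmp = 14 + gain - 7 % num
        gain = tmp * (30 - tmp)
    if gain > gain:
        tmp = tmp + 17
        tmp = 10
    records = set()
    for nodes in num:
        if num <= 19:
            records.add(28 * (nodes - nodes))
    gain = gain * tmp[tmp]
    if records <= gain:
        print(tmp)
    handle(tmp)
    num = gain
    return records

12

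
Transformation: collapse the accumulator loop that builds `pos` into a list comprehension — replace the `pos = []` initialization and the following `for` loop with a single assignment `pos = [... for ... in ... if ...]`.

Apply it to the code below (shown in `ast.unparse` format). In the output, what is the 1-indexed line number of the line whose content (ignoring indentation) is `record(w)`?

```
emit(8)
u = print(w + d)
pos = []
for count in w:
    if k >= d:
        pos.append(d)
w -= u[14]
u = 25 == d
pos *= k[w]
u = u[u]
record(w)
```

8

Transformed code:
emit(8)
u = print(w + d)
pos = [d for count in w if k >= d]
w -= u[14]
u = 25 == d
pos *= k[w]
u = u[u]
record(w)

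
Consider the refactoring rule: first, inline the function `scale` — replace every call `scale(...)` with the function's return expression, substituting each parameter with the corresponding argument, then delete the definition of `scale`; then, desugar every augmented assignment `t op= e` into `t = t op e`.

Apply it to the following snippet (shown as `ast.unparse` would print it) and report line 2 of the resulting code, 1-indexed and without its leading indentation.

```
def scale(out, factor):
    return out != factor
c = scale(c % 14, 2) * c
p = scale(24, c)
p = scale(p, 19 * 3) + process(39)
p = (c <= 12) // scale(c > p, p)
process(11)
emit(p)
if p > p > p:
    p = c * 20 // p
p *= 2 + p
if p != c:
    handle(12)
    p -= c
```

p = 24 != c

Transformed code:
c = (c % 14 != 2) * c
p = 24 != c
p = (p != 19 * 3) + process(39)
p = (c <= 12) // ((c > p) != p)
process(11)
emit(p)
if p > p > p:
    p = c * 20 // p
p = p * (2 + p)
if p != c:
    handle(12)
    p = p - c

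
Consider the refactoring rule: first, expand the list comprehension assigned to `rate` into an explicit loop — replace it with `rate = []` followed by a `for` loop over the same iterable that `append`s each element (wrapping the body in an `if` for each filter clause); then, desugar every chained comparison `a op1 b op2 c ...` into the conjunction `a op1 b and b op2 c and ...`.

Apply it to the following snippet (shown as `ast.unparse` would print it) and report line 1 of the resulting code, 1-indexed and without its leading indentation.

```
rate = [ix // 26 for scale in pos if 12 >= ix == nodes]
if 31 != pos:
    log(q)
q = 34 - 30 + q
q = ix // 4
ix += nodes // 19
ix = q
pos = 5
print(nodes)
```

rate = []

Transformed code:
rate = []
for scale in pos:
    if 12 >= ix and ix == nodes:
        rate.append(ix // 26)
if 31 != pos:
    log(q)
q = 34 - 30 + q
q = ix // 4
ix += nodes // 19
ix = q
pos = 5
print(nodes)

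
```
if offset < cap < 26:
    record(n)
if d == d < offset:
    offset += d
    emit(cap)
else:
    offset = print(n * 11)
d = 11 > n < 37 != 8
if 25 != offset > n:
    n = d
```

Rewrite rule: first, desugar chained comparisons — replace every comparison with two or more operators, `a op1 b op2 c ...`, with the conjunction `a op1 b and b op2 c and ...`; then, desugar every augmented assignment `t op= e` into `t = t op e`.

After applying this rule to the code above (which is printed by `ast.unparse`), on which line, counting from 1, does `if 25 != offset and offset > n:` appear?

9

Transformed code:
if offset < cap and cap < 26:
    record(n)
if d == d and d < offset:
    offset = offset + d
    emit(cap)
else:
    offset = print(n * 11)
d = 11 > n and n < 37 and (37 != 8)
if 25 != offset and offset > n:
    n = d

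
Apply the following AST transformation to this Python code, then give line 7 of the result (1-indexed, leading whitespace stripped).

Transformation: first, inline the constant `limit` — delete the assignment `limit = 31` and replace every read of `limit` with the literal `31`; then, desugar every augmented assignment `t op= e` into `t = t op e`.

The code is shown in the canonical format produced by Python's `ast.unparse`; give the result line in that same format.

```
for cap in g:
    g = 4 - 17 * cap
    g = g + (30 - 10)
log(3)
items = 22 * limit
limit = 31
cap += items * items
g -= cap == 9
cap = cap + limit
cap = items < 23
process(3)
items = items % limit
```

g = g - (cap == 9)

Transformed code:
for cap in g:
    g = 4 - 17 * cap
    g = g + (30 - 10)
log(3)
items = 22 * 31
cap = cap + items * items
g = g - (cap == 9)
cap = cap + 31
cap = items < 23
process(3)
items = items % 31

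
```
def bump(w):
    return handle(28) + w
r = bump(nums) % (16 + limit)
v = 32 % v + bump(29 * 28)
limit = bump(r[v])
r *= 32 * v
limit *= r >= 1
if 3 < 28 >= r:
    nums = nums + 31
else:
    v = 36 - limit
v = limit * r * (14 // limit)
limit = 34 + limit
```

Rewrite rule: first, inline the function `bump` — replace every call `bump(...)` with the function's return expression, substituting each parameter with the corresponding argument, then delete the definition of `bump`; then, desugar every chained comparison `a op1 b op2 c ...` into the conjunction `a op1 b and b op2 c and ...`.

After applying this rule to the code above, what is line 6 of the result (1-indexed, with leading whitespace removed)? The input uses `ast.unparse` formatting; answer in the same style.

if 3 < 28 and 28 >= r:

Transformed code:
r = (handle(28) + nums) % (16 + limit)
v = 32 % v + (handle(28) + 29 * 28)
limit = handle(28) + r[v]
r *= 32 * v
limit *= r >= 1
if 3 < 28 and 28 >= r:
    nums = nums + 31
else:
    v = 36 - limit
v = limit * r * (14 // limit)
limit = 34 + limit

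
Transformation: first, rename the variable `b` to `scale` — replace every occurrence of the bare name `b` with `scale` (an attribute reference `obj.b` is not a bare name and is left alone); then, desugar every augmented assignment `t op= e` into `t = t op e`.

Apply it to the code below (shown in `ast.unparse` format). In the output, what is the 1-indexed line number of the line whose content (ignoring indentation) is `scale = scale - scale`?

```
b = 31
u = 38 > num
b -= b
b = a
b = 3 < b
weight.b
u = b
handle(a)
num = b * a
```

Transformed code:
scale = 31
u = 38 > num
scale = scale - scale
scale = a
scale = 3 < scale
weight.b
u = scale
handle(a)
num = scale * a

3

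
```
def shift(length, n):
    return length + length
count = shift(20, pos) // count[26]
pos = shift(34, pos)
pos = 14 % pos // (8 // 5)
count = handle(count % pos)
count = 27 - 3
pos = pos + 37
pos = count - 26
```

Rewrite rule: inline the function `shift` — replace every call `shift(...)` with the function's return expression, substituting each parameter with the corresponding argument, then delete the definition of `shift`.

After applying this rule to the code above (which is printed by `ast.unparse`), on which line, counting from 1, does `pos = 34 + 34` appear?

Transformed code:
count = (20 + 20) // count[26]
pos = 34 + 34
pos = 14 % pos // (8 // 5)
count = handle(count % pos)
count = 27 - 3
pos = pos + 37
pos = count - 26

2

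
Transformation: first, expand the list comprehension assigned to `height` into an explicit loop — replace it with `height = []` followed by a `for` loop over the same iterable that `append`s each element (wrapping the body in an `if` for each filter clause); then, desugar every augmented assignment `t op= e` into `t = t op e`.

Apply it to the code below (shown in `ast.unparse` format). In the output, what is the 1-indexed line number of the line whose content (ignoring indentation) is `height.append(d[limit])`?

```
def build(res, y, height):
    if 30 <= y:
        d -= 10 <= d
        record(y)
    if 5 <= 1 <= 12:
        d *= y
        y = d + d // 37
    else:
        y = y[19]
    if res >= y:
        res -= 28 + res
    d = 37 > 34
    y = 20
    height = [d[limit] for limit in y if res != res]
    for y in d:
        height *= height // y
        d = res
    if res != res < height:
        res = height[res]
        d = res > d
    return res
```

Transformed code:
def build(res, y, height):
    if 30 <= y:
        d = d - (10 <= d)
        record(y)
    if 5 <= 1 <= 12:
        d = d * y
        y = d + d // 37
    else:
        y = y[19]
    if res >= y:
        res = res - (28 + res)
    d = 37 > 34
    y = 20
    height = []
    for limit in y:
        if res != res:
            height.append(d[limit])
    for y in d:
        height = height * (height // y)
        d = res
    if res != res < height:
        res = height[res]
        d = res > d
    return res

17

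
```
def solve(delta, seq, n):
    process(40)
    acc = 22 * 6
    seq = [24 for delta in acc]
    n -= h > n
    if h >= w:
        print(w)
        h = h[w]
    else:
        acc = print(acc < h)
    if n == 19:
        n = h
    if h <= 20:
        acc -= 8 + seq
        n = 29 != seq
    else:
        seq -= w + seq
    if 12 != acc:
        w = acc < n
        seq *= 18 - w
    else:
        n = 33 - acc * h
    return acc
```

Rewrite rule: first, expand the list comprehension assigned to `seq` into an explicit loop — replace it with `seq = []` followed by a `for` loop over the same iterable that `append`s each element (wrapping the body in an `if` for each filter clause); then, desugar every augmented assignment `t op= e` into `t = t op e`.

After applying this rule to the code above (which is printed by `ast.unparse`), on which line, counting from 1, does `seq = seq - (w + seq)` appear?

Transformed code:
def solve(delta, seq, n):
    process(40)
    acc = 22 * 6
    seq = []
    for delta in acc:
        seq.append(24)
    n = n - (h > n)
    if h >= w:
        print(w)
        h = h[w]
    else:
        acc = print(acc < h)
    if n == 19:
        n = h
    if h <= 20:
        acc = acc - (8 + seq)
        n = 29 != seq
    else:
        seq = seq - (w + seq)
    if 12 != acc:
        w = acc < n
        seq = seq * (18 - w)
    else:
        n = 33 - acc * h
    return acc

19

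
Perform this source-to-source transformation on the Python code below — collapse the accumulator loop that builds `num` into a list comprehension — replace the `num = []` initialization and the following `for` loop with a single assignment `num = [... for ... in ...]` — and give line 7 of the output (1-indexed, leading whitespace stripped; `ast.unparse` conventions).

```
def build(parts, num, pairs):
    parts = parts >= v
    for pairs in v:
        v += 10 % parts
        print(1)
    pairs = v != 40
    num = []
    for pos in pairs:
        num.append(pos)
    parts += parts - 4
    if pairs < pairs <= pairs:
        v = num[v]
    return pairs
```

Transformed code:
def build(parts, num, pairs):
    parts = parts >= v
    for pairs in v:
        v += 10 % parts
        print(1)
    pairs = v != 40
    num = [pos for pos in pairs]
    parts += parts - 4
    if pairs < pairs <= pairs:
        v = num[v]
    return pairs

num = [pos for pos in pairs]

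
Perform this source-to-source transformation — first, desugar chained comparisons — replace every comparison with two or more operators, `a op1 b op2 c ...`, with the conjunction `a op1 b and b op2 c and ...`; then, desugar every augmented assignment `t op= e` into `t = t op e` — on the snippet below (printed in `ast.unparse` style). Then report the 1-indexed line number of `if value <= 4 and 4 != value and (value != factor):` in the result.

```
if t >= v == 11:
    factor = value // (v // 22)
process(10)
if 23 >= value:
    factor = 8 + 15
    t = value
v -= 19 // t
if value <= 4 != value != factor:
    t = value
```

Transformed code:
if t >= v and v == 11:
    factor = value // (v // 22)
process(10)
if 23 >= value:
    factor = 8 + 15
    t = value
v = v - 19 // t
if value <= 4 and 4 != value and (value != factor):
    t = value

8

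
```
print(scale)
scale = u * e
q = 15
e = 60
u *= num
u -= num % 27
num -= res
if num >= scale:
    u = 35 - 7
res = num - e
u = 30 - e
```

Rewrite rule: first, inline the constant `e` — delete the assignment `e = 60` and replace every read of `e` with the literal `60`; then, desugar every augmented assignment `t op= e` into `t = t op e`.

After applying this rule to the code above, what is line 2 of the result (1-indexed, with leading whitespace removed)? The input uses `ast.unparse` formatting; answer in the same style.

scale = u * 60

Transformed code:
print(scale)
scale = u * 60
q = 15
u = u * num
u = u - num % 27
num = num - res
if num >= scale:
    u = 35 - 7
res = num - 60
u = 30 - 60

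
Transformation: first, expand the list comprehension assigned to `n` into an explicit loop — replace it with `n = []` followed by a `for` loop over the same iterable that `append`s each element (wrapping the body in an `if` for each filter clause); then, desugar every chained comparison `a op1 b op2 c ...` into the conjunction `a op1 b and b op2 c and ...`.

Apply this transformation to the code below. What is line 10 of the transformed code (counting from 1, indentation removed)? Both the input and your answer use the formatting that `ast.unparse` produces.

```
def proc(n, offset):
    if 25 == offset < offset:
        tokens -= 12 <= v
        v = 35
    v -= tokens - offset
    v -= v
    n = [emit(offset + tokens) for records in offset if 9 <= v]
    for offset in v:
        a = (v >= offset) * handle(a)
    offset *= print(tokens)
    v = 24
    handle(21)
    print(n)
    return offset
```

n.append(emit(offset + tokens))

Transformed code:
def proc(n, offset):
    if 25 == offset and offset < offset:
        tokens -= 12 <= v
        v = 35
    v -= tokens - offset
    v -= v
    n = []
    for records in offset:
        if 9 <= v:
            n.append(emit(offset + tokens))
    for offset in v:
        a = (v >= offset) * handle(a)
    offset *= print(tokens)
    v = 24
    handle(21)
    print(n)
    return offset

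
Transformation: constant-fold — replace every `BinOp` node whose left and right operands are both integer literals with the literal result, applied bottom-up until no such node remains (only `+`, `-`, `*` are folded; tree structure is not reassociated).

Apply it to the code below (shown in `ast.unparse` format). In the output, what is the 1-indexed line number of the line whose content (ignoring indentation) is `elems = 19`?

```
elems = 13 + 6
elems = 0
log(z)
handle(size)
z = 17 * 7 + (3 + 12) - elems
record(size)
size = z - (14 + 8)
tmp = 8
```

1

Transformed code:
elems = 19
elems = 0
log(z)
handle(size)
z = 134 - elems
record(size)
size = z - 22
tmp = 8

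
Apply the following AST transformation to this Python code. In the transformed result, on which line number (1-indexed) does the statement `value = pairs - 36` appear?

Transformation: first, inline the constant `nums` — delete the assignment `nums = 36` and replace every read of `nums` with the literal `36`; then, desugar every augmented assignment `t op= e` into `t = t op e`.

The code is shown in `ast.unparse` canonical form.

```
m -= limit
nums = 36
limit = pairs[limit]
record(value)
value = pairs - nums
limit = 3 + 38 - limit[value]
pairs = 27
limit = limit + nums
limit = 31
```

Transformed code:
m = m - limit
limit = pairs[limit]
record(value)
value = pairs - 36
limit = 3 + 38 - limit[value]
pairs = 27
limit = limit + 36
limit = 31

4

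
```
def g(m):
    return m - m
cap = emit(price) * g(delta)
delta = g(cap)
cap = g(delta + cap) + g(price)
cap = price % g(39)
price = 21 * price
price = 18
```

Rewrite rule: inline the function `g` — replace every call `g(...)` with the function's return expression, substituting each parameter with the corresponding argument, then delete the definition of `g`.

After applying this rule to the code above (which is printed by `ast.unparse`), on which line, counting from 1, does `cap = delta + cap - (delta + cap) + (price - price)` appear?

3

Transformed code:
cap = emit(price) * (delta - delta)
delta = cap - cap
cap = delta + cap - (delta + cap) + (price - price)
cap = price % (39 - 39)
price = 21 * price
price = 18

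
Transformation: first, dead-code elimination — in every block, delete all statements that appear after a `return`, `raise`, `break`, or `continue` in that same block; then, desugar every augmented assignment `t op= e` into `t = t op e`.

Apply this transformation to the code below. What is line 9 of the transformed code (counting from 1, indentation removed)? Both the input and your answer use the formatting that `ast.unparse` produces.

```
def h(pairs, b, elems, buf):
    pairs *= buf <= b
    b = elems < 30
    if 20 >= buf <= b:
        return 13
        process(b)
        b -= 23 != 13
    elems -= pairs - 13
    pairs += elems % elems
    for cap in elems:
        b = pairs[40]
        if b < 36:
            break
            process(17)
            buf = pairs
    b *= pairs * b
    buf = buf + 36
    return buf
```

Transformed code:
def h(pairs, b, elems, buf):
    pairs = pairs * (buf <= b)
    b = elems < 30
    if 20 >= buf <= b:
        return 13
    elems = elems - (pairs - 13)
    pairs = pairs + elems % elems
    for cap in elems:
        b = pairs[40]
        if b < 36:
            break
    b = b * (pairs * b)
    buf = buf + 36
    return buf

b = pairs[40]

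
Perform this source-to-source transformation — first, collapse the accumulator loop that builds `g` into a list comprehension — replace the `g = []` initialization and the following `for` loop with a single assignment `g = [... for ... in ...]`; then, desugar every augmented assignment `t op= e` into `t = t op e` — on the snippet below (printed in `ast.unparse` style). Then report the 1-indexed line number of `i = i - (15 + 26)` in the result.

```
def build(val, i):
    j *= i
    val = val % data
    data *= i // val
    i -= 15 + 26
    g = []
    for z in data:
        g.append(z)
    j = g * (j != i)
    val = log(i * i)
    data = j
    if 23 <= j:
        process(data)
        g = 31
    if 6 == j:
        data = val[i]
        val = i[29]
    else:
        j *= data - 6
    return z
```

Transformed code:
def build(val, i):
    j = j * i
    val = val % data
    data = data * (i // val)
    i = i - (15 + 26)
    g = [z for z in data]
    j = g * (j != i)
    val = log(i * i)
    data = j
    if 23 <= j:
        process(data)
        g = 31
    if 6 == j:
        data = val[i]
        val = i[29]
    else:
        j = j * (data - 6)
    return z

5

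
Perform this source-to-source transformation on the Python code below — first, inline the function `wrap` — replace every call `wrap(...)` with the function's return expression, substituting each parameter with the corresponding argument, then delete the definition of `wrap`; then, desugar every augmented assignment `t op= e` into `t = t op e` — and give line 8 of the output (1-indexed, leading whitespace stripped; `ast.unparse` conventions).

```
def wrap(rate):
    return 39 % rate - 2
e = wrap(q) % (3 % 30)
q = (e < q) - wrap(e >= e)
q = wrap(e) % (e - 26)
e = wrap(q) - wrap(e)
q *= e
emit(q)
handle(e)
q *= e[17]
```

Transformed code:
e = (39 % q - 2) % (3 % 30)
q = (e < q) - (39 % (e >= e) - 2)
q = (39 % e - 2) % (e - 26)
e = 39 % q - 2 - (39 % e - 2)
q = q * e
emit(q)
handle(e)
q = q * e[17]

q = q * e[17]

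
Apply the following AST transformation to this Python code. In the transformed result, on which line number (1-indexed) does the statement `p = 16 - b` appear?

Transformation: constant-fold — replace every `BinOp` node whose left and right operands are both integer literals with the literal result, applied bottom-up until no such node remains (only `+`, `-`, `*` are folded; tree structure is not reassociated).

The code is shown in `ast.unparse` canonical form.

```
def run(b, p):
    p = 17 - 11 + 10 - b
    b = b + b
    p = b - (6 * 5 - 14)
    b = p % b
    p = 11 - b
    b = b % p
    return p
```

2

Transformed code:
def run(b, p):
    p = 16 - b
    b = b + b
    p = b - 16
    b = p % b
    p = 11 - b
    b = b % p
    return p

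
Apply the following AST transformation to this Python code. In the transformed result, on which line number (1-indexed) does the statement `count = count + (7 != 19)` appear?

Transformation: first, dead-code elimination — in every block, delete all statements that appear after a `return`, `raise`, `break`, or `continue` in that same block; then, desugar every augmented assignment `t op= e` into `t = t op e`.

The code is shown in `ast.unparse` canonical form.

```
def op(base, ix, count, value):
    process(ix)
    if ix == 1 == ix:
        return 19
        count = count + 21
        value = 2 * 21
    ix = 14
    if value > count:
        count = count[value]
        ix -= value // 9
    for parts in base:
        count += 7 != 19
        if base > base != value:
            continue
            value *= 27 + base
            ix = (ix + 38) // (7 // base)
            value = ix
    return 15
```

Transformed code:
def op(base, ix, count, value):
    process(ix)
    if ix == 1 == ix:
        return 19
    ix = 14
    if value > count:
        count = count[value]
        ix = ix - value // 9
    for parts in base:
        count = count + (7 != 19)
        if base > base != value:
            continue
    return 15

10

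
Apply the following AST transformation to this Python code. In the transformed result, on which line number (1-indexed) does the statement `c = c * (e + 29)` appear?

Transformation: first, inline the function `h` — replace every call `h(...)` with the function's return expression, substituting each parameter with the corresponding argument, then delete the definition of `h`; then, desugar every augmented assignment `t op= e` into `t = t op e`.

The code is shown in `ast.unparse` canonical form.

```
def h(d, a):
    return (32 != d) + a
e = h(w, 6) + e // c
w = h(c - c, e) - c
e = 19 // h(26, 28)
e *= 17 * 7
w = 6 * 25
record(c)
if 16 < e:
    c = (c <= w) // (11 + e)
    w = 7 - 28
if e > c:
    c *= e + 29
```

11

Transformed code:
e = (32 != w) + 6 + e // c
w = (32 != c - c) + e - c
e = 19 // ((32 != 26) + 28)
e = e * (17 * 7)
w = 6 * 25
record(c)
if 16 < e:
    c = (c <= w) // (11 + e)
    w = 7 - 28
if e > c:
    c = c * (e + 29)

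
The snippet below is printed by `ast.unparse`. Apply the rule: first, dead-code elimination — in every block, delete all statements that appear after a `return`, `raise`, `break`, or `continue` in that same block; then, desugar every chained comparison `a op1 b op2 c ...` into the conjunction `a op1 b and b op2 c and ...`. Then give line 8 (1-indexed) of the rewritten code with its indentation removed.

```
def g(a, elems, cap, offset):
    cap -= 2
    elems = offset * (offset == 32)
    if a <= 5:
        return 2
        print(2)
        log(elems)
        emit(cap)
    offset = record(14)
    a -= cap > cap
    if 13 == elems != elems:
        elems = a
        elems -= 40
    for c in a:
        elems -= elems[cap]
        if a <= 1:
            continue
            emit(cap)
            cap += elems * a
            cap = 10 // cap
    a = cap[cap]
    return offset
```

Transformed code:
def g(a, elems, cap, offset):
    cap -= 2
    elems = offset * (offset == 32)
    if a <= 5:
        return 2
    offset = record(14)
    a -= cap > cap
    if 13 == elems and elems != elems:
        elems = a
        elems -= 40
    for c in a:
        elems -= elems[cap]
        if a <= 1:
            continue
    a = cap[cap]
    return offset

if 13 == elems and elems != elems:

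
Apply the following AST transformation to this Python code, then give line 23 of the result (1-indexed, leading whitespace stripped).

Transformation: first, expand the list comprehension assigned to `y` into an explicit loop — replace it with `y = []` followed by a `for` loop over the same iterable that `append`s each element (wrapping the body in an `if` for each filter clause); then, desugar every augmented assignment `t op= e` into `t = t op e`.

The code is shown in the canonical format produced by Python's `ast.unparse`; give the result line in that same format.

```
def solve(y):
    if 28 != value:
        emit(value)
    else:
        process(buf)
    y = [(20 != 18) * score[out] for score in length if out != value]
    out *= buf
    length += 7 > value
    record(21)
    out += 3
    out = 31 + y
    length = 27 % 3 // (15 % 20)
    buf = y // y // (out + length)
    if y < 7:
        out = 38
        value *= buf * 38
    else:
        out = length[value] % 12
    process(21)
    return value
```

return value

Transformed code:
def solve(y):
    if 28 != value:
        emit(value)
    else:
        process(buf)
    y = []
    for score in length:
        if out != value:
            y.append((20 != 18) * score[out])
    out = out * buf
    length = length + (7 > value)
    record(21)
    out = out + 3
    out = 31 + y
    length = 27 % 3 // (15 % 20)
    buf = y // y // (out + length)
    if y < 7:
        out = 38
        value = value * (buf * 38)
    else:
        out = length[value] % 12
    process(21)
    return value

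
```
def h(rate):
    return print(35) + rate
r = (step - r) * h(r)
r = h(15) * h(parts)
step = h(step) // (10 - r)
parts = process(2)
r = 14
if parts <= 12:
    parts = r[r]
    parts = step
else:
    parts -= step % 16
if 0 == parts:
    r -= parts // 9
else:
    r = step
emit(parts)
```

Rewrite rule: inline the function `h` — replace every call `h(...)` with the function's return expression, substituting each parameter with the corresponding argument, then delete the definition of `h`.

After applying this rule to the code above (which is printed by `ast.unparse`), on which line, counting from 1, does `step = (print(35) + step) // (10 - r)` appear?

3

Transformed code:
r = (step - r) * (print(35) + r)
r = (print(35) + 15) * (print(35) + parts)
step = (print(35) + step) // (10 - r)
parts = process(2)
r = 14
if parts <= 12:
    parts = r[r]
    parts = step
else:
    parts -= step % 16
if 0 == parts:
    r -= parts // 9
else:
    r = step
emit(parts)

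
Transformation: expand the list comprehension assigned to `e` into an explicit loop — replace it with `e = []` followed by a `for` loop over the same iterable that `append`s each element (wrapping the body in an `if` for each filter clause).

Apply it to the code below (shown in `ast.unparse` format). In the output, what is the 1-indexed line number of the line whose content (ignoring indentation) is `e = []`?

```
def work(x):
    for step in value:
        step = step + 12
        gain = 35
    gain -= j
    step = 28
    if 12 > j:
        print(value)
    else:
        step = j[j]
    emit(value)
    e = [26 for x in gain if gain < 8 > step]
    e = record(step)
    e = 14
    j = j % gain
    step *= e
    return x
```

Transformed code:
def work(x):
    for step in value:
        step = step + 12
        gain = 35
    gain -= j
    step = 28
    if 12 > j:
        print(value)
    else:
        step = j[j]
    emit(value)
    e = []
    for x in gain:
        if gain < 8 > step:
            e.append(26)
    e = record(step)
    e = 14
    j = j % gain
    step *= e
    return x

12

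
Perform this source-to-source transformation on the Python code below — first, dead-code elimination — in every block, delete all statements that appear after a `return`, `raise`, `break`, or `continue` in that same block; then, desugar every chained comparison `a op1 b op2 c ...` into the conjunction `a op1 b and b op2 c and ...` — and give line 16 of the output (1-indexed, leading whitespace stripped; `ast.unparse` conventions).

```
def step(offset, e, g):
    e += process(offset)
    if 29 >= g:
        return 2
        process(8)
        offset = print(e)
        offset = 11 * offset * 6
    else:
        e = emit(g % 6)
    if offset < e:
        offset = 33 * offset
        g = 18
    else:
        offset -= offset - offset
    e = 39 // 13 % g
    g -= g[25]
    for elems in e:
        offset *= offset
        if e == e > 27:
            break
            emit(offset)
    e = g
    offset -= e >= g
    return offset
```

Transformed code:
def step(offset, e, g):
    e += process(offset)
    if 29 >= g:
        return 2
    else:
        e = emit(g % 6)
    if offset < e:
        offset = 33 * offset
        g = 18
    else:
        offset -= offset - offset
    e = 39 // 13 % g
    g -= g[25]
    for elems in e:
        offset *= offset
        if e == e and e > 27:
            break
    e = g
    offset -= e >= g
    return offset

if e == e and e > 27:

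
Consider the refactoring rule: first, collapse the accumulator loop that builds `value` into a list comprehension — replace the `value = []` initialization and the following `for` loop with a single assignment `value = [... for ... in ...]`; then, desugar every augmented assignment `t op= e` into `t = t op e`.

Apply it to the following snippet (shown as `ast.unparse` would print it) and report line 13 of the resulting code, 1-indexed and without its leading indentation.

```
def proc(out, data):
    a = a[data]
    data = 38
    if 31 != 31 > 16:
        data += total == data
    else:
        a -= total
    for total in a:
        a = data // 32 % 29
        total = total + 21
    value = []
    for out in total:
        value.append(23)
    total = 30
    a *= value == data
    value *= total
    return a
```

a = a * (value == data)

Transformed code:
def proc(out, data):
    a = a[data]
    data = 38
    if 31 != 31 > 16:
        data = data + (total == data)
    else:
        a = a - total
    for total in a:
        a = data // 32 % 29
        total = total + 21
    value = [23 for out in total]
    total = 30
    a = a * (value == data)
    value = value * total
    return a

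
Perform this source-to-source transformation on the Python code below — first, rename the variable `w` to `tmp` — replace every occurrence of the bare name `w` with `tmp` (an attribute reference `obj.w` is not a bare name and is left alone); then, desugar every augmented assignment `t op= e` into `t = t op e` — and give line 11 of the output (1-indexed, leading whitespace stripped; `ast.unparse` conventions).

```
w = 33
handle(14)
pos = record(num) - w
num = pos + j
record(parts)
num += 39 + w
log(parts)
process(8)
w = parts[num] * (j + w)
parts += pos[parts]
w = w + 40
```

tmp = tmp + 40

Transformed code:
tmp = 33
handle(14)
pos = record(num) - tmp
num = pos + j
record(parts)
num = num + (39 + tmp)
log(parts)
process(8)
tmp = parts[num] * (j + tmp)
parts = parts + pos[parts]
tmp = tmp + 40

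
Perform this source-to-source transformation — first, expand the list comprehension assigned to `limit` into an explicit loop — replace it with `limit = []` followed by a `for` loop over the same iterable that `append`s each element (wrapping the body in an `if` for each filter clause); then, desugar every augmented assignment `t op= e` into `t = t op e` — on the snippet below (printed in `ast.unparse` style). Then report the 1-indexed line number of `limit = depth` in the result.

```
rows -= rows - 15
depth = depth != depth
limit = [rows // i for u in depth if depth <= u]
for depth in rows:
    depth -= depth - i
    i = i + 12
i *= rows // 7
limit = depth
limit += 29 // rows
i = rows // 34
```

Transformed code:
rows = rows - (rows - 15)
depth = depth != depth
limit = []
for u in depth:
    if depth <= u:
        limit.append(rows // i)
for depth in rows:
    depth = depth - (depth - i)
    i = i + 12
i = i * (rows // 7)
limit = depth
limit = limit + 29 // rows
i = rows // 34

11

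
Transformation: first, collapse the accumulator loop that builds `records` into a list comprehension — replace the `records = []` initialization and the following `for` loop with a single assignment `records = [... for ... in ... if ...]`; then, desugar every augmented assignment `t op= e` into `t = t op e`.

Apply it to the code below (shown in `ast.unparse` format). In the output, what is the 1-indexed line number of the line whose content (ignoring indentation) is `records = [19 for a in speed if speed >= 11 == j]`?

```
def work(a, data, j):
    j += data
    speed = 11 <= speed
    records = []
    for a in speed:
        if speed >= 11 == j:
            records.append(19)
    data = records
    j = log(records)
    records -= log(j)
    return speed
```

Transformed code:
def work(a, data, j):
    j = j + data
    speed = 11 <= speed
    records = [19 for a in speed if speed >= 11 == j]
    data = records
    j = log(records)
    records = records - log(j)
    return speed

4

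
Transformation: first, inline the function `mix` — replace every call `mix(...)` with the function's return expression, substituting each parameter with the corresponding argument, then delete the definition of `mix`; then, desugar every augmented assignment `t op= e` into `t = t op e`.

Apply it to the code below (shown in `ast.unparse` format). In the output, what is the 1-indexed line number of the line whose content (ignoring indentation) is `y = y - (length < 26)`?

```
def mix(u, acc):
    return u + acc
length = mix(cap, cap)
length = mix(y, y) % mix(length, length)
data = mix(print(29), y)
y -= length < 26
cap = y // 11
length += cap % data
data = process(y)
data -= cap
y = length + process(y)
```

Transformed code:
length = cap + cap
length = (y + y) % (length + length)
data = print(29) + y
y = y - (length < 26)
cap = y // 11
length = length + cap % data
data = process(y)
data = data - cap
y = length + process(y)

4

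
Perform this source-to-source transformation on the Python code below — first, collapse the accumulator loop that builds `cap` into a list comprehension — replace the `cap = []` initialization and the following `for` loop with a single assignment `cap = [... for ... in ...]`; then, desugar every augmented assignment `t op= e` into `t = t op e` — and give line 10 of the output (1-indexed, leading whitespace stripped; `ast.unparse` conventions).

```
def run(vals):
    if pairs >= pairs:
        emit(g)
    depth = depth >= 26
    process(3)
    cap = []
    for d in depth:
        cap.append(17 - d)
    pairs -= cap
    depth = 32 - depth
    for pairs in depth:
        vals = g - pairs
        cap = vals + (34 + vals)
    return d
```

Transformed code:
def run(vals):
    if pairs >= pairs:
        emit(g)
    depth = depth >= 26
    process(3)
    cap = [17 - d for d in depth]
    pairs = pairs - cap
    depth = 32 - depth
    for pairs in depth:
        vals = g - pairs
        cap = vals + (34 + vals)
    return d

vals = g - pairs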